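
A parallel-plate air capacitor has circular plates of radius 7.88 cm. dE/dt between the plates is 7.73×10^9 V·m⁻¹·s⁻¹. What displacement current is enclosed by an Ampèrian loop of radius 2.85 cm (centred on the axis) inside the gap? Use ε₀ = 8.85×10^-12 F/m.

Total displacement current: I_d = ε₀(πR²)(dE/dt) = (8.85×10^-12)(0.01951)(7.73×10^9) = 1.335×10^-3 A.
The field is uniform, so I_d,enc = I_d (r/R)² = (1.335×10^-3)(2.85/7.88)² = 1.75×10^-4 A.

1.75×10^-4 A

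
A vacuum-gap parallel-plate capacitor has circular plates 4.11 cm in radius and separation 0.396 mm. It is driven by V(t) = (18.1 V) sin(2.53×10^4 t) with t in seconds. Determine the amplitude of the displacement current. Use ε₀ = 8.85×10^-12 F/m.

The displacement current equals the conduction current C dV/dt, which peaks at C V₀ ω.
With C = ε₀A/d = (8.85×10^-12)(5.307×10^-3)/(3.96×10^-4) = 1.186×10^-10 F and ω = 2.53×10^4 rad/s, I_d,max = (1.186×10^-10)(18.1)(2.53×10^4) = 5.43×10^-5 A.

5.43×10^-5 A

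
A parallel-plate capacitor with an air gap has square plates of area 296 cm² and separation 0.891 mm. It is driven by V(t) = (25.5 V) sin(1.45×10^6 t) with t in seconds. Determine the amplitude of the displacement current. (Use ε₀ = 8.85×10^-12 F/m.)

(dE/dt)_max = V₀ω/d = 4.150×10^10 V/(m·s); ω = 1.45×10^6 rad/s.
I_d,max = ε₀ A (dE/dt)_max = (8.85×10^-12)(0.0296)(4.150×10^10) = 0.0109 A.

0.0109 A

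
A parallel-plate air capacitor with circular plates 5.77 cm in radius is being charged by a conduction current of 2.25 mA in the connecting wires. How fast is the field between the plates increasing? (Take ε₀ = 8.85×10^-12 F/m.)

Charge continuity gives I_d = I = 2.25×10^-3 A between the plates.
Inverting I_d = ε₀ A dE/dt gives dE/dt = 2.25×10^-3 / (8.85×10^-12 · 0.01046) = 2.43×10^10 V/(m·s).

2.43×10^10 V/(m·s)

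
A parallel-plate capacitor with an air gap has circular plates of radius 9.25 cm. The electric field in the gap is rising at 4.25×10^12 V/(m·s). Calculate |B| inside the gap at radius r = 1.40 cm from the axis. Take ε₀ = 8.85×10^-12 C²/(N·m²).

3.31×10^-7 T

I_d = ε₀ dΦ_E/dt = ε₀ πR² (dE/dt) = (8.85×10^-12)(0.02688)(4.25×10^12) = 1.011 A through the full plate area.
∮B·dl = μ₀ I_d,enc with I_d,enc = I_d r²/R² = 0.02316 A; so B = μ₀ I_d,enc/(2πr) = 3.31×10^-7 T.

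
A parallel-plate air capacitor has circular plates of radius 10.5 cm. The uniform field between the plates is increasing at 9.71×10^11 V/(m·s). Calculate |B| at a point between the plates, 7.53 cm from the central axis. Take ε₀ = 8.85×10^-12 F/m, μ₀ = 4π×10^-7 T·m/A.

Total displacement current: I_d = ε₀(πR²)(dE/dt) = (8.85×10^-12)(0.03464)(9.71×10^11) = 0.2977 A.
For r < R the Ampère–Maxwell law gives B(2πr) = μ₀ I_d (r²/R²), so B = μ₀ I_d r/(2πR²) = (4π×10^-7)(0.2977)(0.0753)/(2π·0.105²) = 4.07×10^-7 T.

4.07×10^-7 T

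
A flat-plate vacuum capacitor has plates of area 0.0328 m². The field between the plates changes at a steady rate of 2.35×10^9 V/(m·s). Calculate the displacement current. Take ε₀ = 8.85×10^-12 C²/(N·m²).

With a uniform field, Φ_E = EA, so I_d = ε₀ A dE/dt = 6.82×10^-4 A.

6.82×10^-4 A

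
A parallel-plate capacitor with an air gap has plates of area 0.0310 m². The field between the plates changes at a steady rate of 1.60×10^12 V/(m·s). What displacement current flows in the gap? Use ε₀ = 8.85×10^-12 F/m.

0.439 A

The displacement current is ε₀ times dΦ_E/dt = ε₀ A dE/dt = (8.85×10^-12)(0.0310)(1.60×10^12) = 0.439 A.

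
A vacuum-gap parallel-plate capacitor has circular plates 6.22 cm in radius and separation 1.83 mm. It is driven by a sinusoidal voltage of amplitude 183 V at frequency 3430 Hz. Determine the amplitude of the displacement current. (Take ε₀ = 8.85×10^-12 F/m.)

The displacement current equals the conduction current C dV/dt, which peaks at C V₀ ω.
With C = ε₀A/d = (8.85×10^-12)(0.01215)/(1.83×10^-3) = 5.876×10^-11 F and ω = 2πf = 2.155×10^4 rad/s, I_d,max = (5.876×10^-11)(183)(2.155×10^4) = 2.32×10^-4 A.

2.32×10^-4 A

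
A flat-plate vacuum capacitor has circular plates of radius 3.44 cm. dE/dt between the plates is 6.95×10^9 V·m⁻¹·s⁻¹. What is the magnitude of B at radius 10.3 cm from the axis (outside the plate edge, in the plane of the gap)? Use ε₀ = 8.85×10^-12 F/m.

Total displacement current: I_d = ε₀(πR²)(dE/dt) = (8.85×10^-12)(3.718×10^-3)(6.95×10^9) = 2.287×10^-4 A.
Outside the plates the loop encloses all of I_d, so B·2πr = μ₀ I_d and B = 4.44×10^-10 T.

4.44×10^-10 T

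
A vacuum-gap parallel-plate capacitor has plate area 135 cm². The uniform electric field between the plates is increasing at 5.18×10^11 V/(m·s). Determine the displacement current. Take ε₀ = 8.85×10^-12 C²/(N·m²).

0.0619 A

The displacement current is ε₀ times dΦ_E/dt = ε₀ A dE/dt = (8.85×10^-12)(0.0135)(5.18×10^11) = 0.0619 A.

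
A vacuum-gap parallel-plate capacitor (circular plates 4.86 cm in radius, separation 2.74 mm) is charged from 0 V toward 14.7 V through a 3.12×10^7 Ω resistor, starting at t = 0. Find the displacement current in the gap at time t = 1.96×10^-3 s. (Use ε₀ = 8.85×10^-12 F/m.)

3.43×10^-8 A

C = ε₀A/d = (8.85×10^-12)(7.420×10^-3)/(2.74×10^-3) = 2.397×10^-11 F, so τ = RC = 7.479×10^-4 s.
The conduction current is I(t) = (V₀/R) e^(−t/τ), and the displacement current between the plates equals it.
t/τ = 2.621; I_d = (14.7/3.12×10^7) · e^(−2.621) = (4.712×10^-7)(0.07273) = 3.43×10^-8 A.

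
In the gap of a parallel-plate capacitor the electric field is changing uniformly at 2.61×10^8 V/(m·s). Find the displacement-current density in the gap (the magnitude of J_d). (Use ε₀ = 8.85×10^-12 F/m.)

The displacement-current density is ε₀ ∂E/∂t = (8.85×10^-12)(2.61×10^8) = 2.31×10^-3 A/m².

2.31×10^-3 A/m²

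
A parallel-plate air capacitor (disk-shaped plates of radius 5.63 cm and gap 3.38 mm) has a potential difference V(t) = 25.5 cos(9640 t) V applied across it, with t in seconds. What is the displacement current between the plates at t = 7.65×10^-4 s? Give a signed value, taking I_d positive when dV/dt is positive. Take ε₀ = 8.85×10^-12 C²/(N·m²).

-5.69×10^-6 A

dE/dt = (V₀ω/d)·−sin(ωt) with ωt = 7.3746 rad: (25.5)(9640)(-0.8873)/(3.38×10^-3) = -6.453×10^7 V/(m·s).
I_d = ε₀ A dE/dt = (8.85×10^-12)(9.958×10^-3)(-6.453×10^7) = -5.69×10^-6 A.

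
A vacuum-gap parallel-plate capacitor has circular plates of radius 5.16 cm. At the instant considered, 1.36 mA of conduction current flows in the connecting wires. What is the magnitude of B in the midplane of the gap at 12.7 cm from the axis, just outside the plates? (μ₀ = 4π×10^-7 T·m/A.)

2.14×10^-9 T

By continuity the displacement current in the gap matches the conduction current: I_d = 1.36×10^-3 A.
Outside the plates the loop encloses all of I_d, so B·2πr = μ₀ I_d and B = 2.14×10^-9 T.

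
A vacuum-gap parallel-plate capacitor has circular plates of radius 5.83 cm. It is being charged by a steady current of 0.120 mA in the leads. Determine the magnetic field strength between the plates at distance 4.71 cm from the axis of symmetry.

No conduction current crosses the gap, so I_d there equals the 1.20×10^-4 A in the leads.
∮B·dl = μ₀ I_d,enc with I_d,enc = I_d r²/R² = 7.832×10^-5 A; so B = μ₀ I_d,enc/(2πr) = 3.33×10^-10 T.

3.33×10^-10 T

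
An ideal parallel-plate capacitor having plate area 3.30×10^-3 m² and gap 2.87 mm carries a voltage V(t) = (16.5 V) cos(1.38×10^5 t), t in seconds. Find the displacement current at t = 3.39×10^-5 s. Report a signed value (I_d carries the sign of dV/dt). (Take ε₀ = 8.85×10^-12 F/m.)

C = ε₀A/d = (8.85×10^-12)(3.30×10^-3)/(2.87×10^-3) = 1.018×10^-11 F. dV/dt = V₀ω·−sin(ωt); at ωt = 4.6782 rad this factor is 0.9994.
I_d = C dV/dt = (1.018×10^-11)(16.5)(1.38×10^5)(0.9994) = 2.32×10^-5 A.

2.32×10^-5 A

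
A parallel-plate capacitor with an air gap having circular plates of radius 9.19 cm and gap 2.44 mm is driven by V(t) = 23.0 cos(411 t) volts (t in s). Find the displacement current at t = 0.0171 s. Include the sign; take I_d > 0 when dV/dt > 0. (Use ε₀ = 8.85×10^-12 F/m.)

dV/dt = (23.0)(411)·−sin(7.0281) = -6408 V/s.
I_d = C dV/dt with C = ε₀A/d = (8.85×10^-12)(0.02653)/(2.44×10^-3) = 9.623×10^-11 F, so I_d = (9.623×10^-11)(-6408) = -6.17×10^-7 A.

-6.17×10^-7 A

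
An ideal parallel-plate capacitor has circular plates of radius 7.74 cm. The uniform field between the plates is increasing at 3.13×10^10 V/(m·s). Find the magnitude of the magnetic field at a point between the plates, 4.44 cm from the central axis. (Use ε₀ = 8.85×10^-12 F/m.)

Through the whole plate area (πR² = 0.01882 m²), I_d = ε₀ πR² dE/dt = 5.213×10^-3 A.
An Ampèrian loop of radius r encloses a fraction (r/R)² of I_d. Then B·2πr = μ₀ I_d (r/R)², giving B = μ₀ I_d r/(2πR²) = 7.73×10^-9 T.

7.73×10^-9 T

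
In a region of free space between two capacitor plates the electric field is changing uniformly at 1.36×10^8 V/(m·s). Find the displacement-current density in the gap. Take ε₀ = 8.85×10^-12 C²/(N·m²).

J_d = ε₀ ∂E/∂t, so J_d = 1.20×10^-3 A/m².

1.20×10^-3 A/m²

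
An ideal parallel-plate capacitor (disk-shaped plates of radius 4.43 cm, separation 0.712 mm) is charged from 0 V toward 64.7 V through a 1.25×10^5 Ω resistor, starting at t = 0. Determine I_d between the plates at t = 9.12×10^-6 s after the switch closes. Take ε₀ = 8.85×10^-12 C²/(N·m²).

2.00×10^-4 A

With C = ε₀A/d = (8.85×10^-12)(6.165×10^-3)/(7.12×10^-4) = 7.663×10^-11 F, the time constant is τ = RC = 9.579×10^-6 s, so t/τ = 0.9521 and e^(−t/τ) = 0.3859.
I_d = I_cond = (V₀/R) e^(−t/τ) = (5.176×10^-4)(0.3859) = 2.00×10^-4 A.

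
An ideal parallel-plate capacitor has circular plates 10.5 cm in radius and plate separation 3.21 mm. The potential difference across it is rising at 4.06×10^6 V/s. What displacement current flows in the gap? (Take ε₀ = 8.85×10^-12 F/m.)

C = ε₀A/d = (8.85×10^-12)(0.03464)/(3.21×10^-3) = 9.550×10^-11 F.
I_d = C dV/dt = (9.550×10^-11)(4.06×10^6) = 3.88×10^-4 A.

3.88×10^-4 A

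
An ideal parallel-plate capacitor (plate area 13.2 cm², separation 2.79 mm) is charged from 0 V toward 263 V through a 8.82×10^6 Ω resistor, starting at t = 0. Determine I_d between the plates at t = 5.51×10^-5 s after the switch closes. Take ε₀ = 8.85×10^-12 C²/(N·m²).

6.71×10^-6 A

C = ε₀A/d = (8.85×10^-12)(1.32×10^-3)/(2.79×10^-3) = 4.187×10^-12 F and τ = RC = 3.693×10^-5 s. I_d in the gap equals the RC charging current.
I_d(t) = (V₀/R) e^(−t/τ) = 2.982×10^-5 · e^(−1.492) = 6.71×10^-6 A.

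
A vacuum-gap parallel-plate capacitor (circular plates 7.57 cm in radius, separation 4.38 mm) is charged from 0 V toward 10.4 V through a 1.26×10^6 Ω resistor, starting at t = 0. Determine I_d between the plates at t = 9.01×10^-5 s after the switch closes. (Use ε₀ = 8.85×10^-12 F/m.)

With C = ε₀A/d = (8.85×10^-12)(0.01800)/(4.38×10^-3) = 3.637×10^-11 F, the time constant is τ = RC = 4.583×10^-5 s, so t/τ = 1.966 and e^(−t/τ) = 0.1400.
I_d = I_cond = (V₀/R) e^(−t/τ) = (8.254×10^-6)(0.1400) = 1.16×10^-6 A.

1.16×10^-6 A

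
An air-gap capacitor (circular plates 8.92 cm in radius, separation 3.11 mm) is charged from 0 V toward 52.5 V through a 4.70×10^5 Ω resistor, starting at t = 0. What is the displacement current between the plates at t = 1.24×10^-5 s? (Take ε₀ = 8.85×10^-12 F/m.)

C = ε₀A/d = (8.85×10^-12)(0.02500)/(3.11×10^-3) = 7.114×10^-11 F, so τ = RC = 3.344×10^-5 s.
The conduction current is I(t) = (V₀/R) e^(−t/τ), and the displacement current between the plates equals it.
t/τ = 0.3708; I_d = (52.5/4.70×10^5) · e^(−0.3708) = (1.117×10^-4)(0.6902) = 7.71×10^-5 A.

7.71×10^-5 A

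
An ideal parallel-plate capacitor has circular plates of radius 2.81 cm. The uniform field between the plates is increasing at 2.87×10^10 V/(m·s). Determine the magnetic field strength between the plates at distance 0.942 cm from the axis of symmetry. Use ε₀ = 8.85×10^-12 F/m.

I_d = ε₀ dΦ_E/dt = ε₀ πR² (dE/dt) = (8.85×10^-12)(2.481×10^-3)(2.87×10^10) = 6.302×10^-4 A through the full plate area.
∮B·dl = μ₀ I_d,enc with I_d,enc = I_d r²/R² = 7.082×10^-5 A; so B = μ₀ I_d,enc/(2πr) = 1.50×10^-9 T.

1.50×10^-9 T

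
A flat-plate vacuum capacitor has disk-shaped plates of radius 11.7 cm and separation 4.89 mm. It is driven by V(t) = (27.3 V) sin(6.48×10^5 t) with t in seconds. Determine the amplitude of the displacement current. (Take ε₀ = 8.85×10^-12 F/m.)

C = ε₀A/d = (8.85×10^-12)(0.04301)/(4.89×10^-3) = 7.784×10^-11 F; ω = 6.48×10^5 rad/s.
I_d = C dV/dt, so |I_d|_max = C V₀ ω = (7.784×10^-11)(27.3)(6.48×10^5) = 1.38×10^-3 A.

1.38×10^-3 A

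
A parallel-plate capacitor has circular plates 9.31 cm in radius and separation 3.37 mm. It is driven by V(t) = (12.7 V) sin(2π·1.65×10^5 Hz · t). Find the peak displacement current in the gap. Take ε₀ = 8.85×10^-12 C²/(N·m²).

9.42×10^-4 A

The displacement current equals the conduction current C dV/dt, which peaks at C V₀ ω.
With C = ε₀A/d = (8.85×10^-12)(0.02723)/(3.37×10^-3) = 7.151×10^-11 F and ω = 2πf = 1.037×10^6 rad/s, I_d,max = (7.151×10^-11)(12.7)(1.037×10^6) = 9.42×10^-4 A.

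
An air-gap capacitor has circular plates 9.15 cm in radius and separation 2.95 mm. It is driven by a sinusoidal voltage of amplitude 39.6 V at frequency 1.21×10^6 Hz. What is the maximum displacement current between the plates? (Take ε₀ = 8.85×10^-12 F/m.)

0.0238 A

The displacement current equals the conduction current C dV/dt, which peaks at C V₀ ω.
With C = ε₀A/d = (8.85×10^-12)(0.02630)/(2.95×10^-3) = 7.890×10^-11 F and ω = 2πf = 7.603×10^6 rad/s, I_d,max = (7.890×10^-11)(39.6)(7.603×10^6) = 0.0238 A.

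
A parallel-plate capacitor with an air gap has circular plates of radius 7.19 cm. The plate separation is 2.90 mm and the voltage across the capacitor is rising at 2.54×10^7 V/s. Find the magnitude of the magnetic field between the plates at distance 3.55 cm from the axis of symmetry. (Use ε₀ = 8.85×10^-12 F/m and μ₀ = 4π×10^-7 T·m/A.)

I_d = C dV/dt with C = ε₀πR²/d = 4.956×10^-11 F, so I_d = (4.956×10^-11)(2.54×10^7) = 1.259×10^-3 A.
An Ampèrian loop of radius r encloses a fraction (r/R)² of I_d. Then B·2πr = μ₀ I_d (r/R)², giving B = μ₀ I_d r/(2πR²) = 1.73×10^-9 T.

1.73×10^-9 T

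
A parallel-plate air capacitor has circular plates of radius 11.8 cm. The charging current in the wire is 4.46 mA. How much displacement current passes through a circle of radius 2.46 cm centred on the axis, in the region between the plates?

1.94×10^-4 A

By continuity the displacement current in the gap matches the conduction current: I_d = 4.46×10^-3 A.
Since J_d is uniform, the enclosed fraction is (r/R)² = 0.04346, giving I_d,enc = 1.94×10^-4 A.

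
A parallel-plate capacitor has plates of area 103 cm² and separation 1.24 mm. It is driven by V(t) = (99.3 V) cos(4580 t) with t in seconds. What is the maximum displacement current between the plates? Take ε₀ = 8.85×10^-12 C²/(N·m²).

(dE/dt)_max = V₀ω/d = 3.668×10^8 V/(m·s); ω = 4580 rad/s.
I_d,max = ε₀ A (dE/dt)_max = (8.85×10^-12)(0.0103)(3.668×10^8) = 3.34×10^-5 A.

3.34×10^-5 A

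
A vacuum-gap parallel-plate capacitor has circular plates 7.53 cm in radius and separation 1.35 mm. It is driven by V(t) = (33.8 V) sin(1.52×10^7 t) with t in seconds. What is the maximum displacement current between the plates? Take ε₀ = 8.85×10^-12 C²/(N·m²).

C = ε₀A/d = (8.85×10^-12)(0.01781)/(1.35×10^-3) = 1.168×10^-10 F; ω = 1.52×10^7 rad/s.
I_d = C dV/dt, so |I_d|_max = C V₀ ω = (1.168×10^-10)(33.8)(1.52×10^7) = 0.0600 A.

0.0600 A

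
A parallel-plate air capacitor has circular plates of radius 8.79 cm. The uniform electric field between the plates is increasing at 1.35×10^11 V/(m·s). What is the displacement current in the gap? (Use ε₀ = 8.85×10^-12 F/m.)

0.0290 A

The displacement current is ε₀ times dΦ_E/dt = ε₀ A dE/dt = (8.85×10^-12)(0.02427)(1.35×10^11) = 0.0290 A.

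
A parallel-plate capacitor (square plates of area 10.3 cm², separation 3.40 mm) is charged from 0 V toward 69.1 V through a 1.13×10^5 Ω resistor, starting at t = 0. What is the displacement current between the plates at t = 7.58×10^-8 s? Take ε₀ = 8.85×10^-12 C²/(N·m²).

4.76×10^-4 A

C = ε₀A/d = (8.85×10^-12)(1.03×10^-3)/(3.40×10^-3) = 2.681×10^-12 F and τ = RC = 3.030×10^-7 s. I_d in the gap equals the RC charging current.
I_d(t) = (V₀/R) e^(−t/τ) = 6.115×10^-4 · e^(−0.2502) = 4.76×10^-4 A.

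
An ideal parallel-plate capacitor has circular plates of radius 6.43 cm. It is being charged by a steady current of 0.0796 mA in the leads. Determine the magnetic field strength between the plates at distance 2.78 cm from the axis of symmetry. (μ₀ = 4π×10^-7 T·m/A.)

1.07×10^-10 T

By continuity the displacement current in the gap matches the conduction current: I_d = 7.96×10^-5 A.
For r < R the Ampère–Maxwell law gives B(2πr) = μ₀ I_d (r²/R²), so B = μ₀ I_d r/(2πR²) = (4π×10^-7)(7.96×10^-5)(0.0278)/(2π·0.0643²) = 1.07×10^-10 T.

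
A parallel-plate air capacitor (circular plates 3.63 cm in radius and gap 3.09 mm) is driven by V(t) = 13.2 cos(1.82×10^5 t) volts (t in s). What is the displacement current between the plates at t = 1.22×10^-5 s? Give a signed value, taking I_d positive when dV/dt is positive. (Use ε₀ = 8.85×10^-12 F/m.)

-2.27×10^-5 A

dV/dt = (13.2)(1.82×10^5)·−sin(2.2204) = -1.913×10^6 V/s.
I_d = C dV/dt with C = ε₀A/d = (8.85×10^-12)(4.140×10^-3)/(3.09×10^-3) = 1.186×10^-11 F, so I_d = (1.186×10^-11)(-1.913×10^6) = -2.27×10^-5 A.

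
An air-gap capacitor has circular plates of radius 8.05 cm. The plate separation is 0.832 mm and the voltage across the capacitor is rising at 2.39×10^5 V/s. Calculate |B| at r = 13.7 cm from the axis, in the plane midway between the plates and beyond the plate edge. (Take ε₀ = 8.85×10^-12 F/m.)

7.56×10^-11 T

With E = V/d, dE/dt = 2.873×10^8 V/(m·s) and πR² = 0.02036 m², giving I_d = ε₀ πR² dE/dt = 5.177×10^-5 A.
With r > R the enclosed displacement current is the full I_d; B = μ₀ I_d / (2πr) = 7.56×10^-11 T.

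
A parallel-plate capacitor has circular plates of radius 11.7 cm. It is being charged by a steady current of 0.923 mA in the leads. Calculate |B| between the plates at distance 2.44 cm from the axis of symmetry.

3.29×10^-10 T

Between the plates the displacement current equals the wire current: I_d = 0.923 mA = 9.23×10^-4 A.
An Ampèrian loop of radius r encloses a fraction (r/R)² of I_d. Then B·2πr = μ₀ I_d (r/R)², giving B = μ₀ I_d r/(2πR²) = 3.29×10^-10 T.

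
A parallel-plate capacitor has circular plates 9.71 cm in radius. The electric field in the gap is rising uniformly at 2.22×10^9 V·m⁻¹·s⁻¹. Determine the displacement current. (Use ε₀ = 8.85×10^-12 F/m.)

5.82×10^-4 A

The displacement current is ε₀ times dΦ_E/dt = ε₀ A dE/dt = (8.85×10^-12)(0.02962)(2.22×10^9) = 5.82×10^-4 A.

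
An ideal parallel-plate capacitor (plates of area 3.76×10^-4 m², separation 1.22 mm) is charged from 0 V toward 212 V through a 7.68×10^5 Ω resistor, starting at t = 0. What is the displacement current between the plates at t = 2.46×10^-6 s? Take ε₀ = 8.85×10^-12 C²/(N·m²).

With C = ε₀A/d = (8.85×10^-12)(3.76×10^-4)/(1.22×10^-3) = 2.728×10^-12 F, the time constant is τ = RC = 2.095×10^-6 s, so t/τ = 1.174 and e^(−t/τ) = 0.3091.
I_d = I_cond = (V₀/R) e^(−t/τ) = (2.760×10^-4)(0.3091) = 8.53×10^-5 A.

8.53×10^-5 A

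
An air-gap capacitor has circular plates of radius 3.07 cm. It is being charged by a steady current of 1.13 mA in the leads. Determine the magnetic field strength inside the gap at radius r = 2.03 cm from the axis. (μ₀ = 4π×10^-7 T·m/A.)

By continuity the displacement current in the gap matches the conduction current: I_d = 1.13×10^-3 A.
∮B·dl = μ₀ I_d,enc with I_d,enc = I_d r²/R² = 4.941×10^-4 A; so B = μ₀ I_d,enc/(2πr) = 4.87×10^-9 T.

4.87×10^-9 T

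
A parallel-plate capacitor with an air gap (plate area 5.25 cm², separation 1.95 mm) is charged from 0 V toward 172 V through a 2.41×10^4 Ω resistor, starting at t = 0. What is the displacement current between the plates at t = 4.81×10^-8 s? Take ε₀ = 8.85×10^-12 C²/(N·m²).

3.09×10^-3 A

C = ε₀A/d = (8.85×10^-12)(5.25×10^-4)/(1.95×10^-3) = 2.383×10^-12 F and τ = RC = 5.743×10^-8 s. I_d in the gap equals the RC charging current.
I_d(t) = (V₀/R) e^(−t/τ) = 7.137×10^-3 · e^(−0.8375) = 3.09×10^-3 A.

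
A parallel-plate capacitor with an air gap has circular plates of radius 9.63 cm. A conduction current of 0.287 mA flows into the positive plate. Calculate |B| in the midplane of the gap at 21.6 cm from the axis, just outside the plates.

2.66×10^-10 T

Between the plates the displacement current equals the wire current: I_d = 0.287 mA = 2.87×10^-4 A.
For r ≥ R the full I_d is enclosed: B = μ₀ I_d/(2πr) = (4π×10^-7)(2.87×10^-4)/(2π·0.216) = 2.66×10^-10 T.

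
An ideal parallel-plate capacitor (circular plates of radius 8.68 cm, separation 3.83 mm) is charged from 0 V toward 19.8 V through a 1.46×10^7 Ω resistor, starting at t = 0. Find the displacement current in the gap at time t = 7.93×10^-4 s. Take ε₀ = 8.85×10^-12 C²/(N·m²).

C = ε₀A/d = (8.85×10^-12)(0.02367)/(3.83×10^-3) = 5.469×10^-11 F, so τ = RC = 7.985×10^-4 s.
The conduction current is I(t) = (V₀/R) e^(−t/τ), and the displacement current between the plates equals it.
t/τ = 0.9931; I_d = (19.8/1.46×10^7) · e^(−0.9931) = (1.356×10^-6)(0.3704) = 5.02×10^-7 A.

5.02×10^-7 A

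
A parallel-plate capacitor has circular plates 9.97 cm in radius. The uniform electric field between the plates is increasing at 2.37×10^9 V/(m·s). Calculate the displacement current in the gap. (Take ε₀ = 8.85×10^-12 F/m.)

6.55×10^-4 A

With a uniform field, Φ_E = EA, so I_d = ε₀ A dE/dt = 6.55×10^-4 A.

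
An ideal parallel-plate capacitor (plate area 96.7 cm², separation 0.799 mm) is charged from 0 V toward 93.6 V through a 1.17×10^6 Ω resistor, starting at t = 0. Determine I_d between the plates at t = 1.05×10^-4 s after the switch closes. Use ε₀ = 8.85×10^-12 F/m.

With C = ε₀A/d = (8.85×10^-12)(9.67×10^-3)/(7.99×10^-4) = 1.071×10^-10 F, the time constant is τ = RC = 1.253×10^-4 s, so t/τ = 0.8380 and e^(−t/τ) = 0.4326.
I_d = I_cond = (V₀/R) e^(−t/τ) = (8.000×10^-5)(0.4326) = 3.46×10^-5 A.

3.46×10^-5 A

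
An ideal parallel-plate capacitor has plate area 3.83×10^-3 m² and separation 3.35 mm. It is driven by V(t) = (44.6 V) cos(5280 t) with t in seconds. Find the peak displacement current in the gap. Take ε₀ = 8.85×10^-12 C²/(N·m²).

2.38×10^-6 A

C = ε₀A/d = (8.85×10^-12)(3.83×10^-3)/(3.35×10^-3) = 1.012×10^-11 F; ω = 5280 rad/s.
I_d = C dV/dt, so |I_d|_max = C V₀ ω = (1.012×10^-11)(44.6)(5280) = 2.38×10^-6 A.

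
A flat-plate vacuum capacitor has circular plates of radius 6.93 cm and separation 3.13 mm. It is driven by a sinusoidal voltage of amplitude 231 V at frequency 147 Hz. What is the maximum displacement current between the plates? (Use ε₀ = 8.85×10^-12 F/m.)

9.10×10^-6 A

The displacement current equals the conduction current C dV/dt, which peaks at C V₀ ω.
With C = ε₀A/d = (8.85×10^-12)(0.01509)/(3.13×10^-3) = 4.267×10^-11 F and ω = 2πf = 923.6 rad/s, I_d,max = (4.267×10^-11)(231)(923.6) = 9.10×10^-6 A.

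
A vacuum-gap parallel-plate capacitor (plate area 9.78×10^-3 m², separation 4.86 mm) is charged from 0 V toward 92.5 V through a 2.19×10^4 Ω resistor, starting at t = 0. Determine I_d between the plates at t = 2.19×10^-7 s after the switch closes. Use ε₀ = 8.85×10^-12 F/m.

2.41×10^-3 A

With C = ε₀A/d = (8.85×10^-12)(9.78×10^-3)/(4.86×10^-3) = 1.781×10^-11 F, the time constant is τ = RC = 3.900×10^-7 s, so t/τ = 0.5615 and e^(−t/τ) = 0.5704.
I_d = I_cond = (V₀/R) e^(−t/τ) = (4.224×10^-3)(0.5704) = 2.41×10^-3 A.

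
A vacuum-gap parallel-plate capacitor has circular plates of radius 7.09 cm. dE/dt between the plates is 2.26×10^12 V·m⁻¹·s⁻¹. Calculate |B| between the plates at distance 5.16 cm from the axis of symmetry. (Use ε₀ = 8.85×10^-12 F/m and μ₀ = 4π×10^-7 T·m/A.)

6.48×10^-7 T

Through the whole plate area (πR² = 0.01579 m²), I_d = ε₀ πR² dE/dt = 0.3158 A.
An Ampèrian loop of radius r encloses a fraction (r/R)² of I_d. Then B·2πr = μ₀ I_d (r/R)², giving B = μ₀ I_d r/(2πR²) = 6.48×10^-7 T.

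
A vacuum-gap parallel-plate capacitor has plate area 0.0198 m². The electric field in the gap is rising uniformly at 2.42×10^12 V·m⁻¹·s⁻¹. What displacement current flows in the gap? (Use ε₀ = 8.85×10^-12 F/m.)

I_d = ε₀ A (dE/dt) = (8.85×10^-12)(0.0198 m²)(2.42×10^12) = 0.424 A.

0.424 A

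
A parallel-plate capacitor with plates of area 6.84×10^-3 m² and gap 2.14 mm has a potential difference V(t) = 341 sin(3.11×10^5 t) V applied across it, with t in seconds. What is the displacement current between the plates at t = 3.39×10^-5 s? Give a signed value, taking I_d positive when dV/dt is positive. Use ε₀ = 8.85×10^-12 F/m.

-1.31×10^-3 A

dV/dt = (341)(3.11×10^5)·cos(10.5429) = -4.638×10^7 V/s.
I_d = C dV/dt with C = ε₀A/d = (8.85×10^-12)(6.84×10^-3)/(2.14×10^-3) = 2.829×10^-11 F, so I_d = (2.829×10^-11)(-4.638×10^7) = -1.31×10^-3 A.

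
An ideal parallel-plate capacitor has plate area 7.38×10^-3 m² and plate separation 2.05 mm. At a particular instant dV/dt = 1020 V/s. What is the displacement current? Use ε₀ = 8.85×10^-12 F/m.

The field between the plates is E = V/d, so dE/dt = (1020)/(2.05×10^-3 m) = 4.976×10^5 V/(m·s).
I_d = ε₀ A (dE/dt) = (8.85×10^-12)(7.38×10^-3)(4.976×10^5) = 3.25×10^-8 A.

3.25×10^-8 A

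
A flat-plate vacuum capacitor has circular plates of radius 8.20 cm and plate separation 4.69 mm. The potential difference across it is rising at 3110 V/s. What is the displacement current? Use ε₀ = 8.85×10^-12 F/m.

1.24×10^-7 A

C = ε₀A/d = (8.85×10^-12)(0.02112)/(4.69×10^-3) = 3.985×10^-11 F.
I_d = C dV/dt = (3.985×10^-11)(3110) = 1.24×10^-7 A.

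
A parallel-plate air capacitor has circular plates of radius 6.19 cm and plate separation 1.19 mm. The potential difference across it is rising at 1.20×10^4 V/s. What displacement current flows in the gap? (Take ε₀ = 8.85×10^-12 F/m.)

1.07×10^-6 A

The field between the plates is E = V/d, so dE/dt = (1.20×10^4)/(1.19×10^-3 m) = 1.008×10^7 V/(m·s).
I_d = ε₀ A (dE/dt) = (8.85×10^-12)(0.01204)(1.008×10^7) = 1.07×10^-6 A.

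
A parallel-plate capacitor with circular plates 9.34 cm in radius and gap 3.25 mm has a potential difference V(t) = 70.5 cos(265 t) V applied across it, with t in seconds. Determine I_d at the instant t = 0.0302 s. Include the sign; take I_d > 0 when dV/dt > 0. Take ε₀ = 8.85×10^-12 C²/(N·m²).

-1.38×10^-6 A

dV/dt = (70.5)(265)·−sin(8.003) = -1.848×10^4 V/s.
I_d = C dV/dt with C = ε₀A/d = (8.85×10^-12)(0.02741)/(3.25×10^-3) = 7.464×10^-11 F, so I_d = (7.464×10^-11)(-1.848×10^4) = -1.38×10^-6 A.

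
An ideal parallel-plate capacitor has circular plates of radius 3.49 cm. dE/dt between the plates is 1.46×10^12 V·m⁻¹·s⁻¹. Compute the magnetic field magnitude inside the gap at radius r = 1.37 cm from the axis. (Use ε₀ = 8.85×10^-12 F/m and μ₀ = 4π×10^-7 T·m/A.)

Through the whole plate area (πR² = 3.826×10^-3 m²), I_d = ε₀ πR² dE/dt = 0.04944 A.
An Ampèrian loop of radius r encloses a fraction (r/R)² of I_d. Then B·2πr = μ₀ I_d (r/R)², giving B = μ₀ I_d r/(2πR²) = 1.11×10^-7 T.

1.11×10^-7 T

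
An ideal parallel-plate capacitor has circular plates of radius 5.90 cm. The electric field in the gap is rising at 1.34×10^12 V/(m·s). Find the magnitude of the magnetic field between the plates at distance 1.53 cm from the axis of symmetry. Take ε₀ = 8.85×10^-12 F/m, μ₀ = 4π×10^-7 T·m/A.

1.14×10^-7 T

Total displacement current: I_d = ε₀(πR²)(dE/dt) = (8.85×10^-12)(0.01094)(1.34×10^12) = 0.1297 A.
For r < R the Ampère–Maxwell law gives B(2πr) = μ₀ I_d (r²/R²), so B = μ₀ I_d r/(2πR²) = (4π×10^-7)(0.1297)(0.0153)/(2π·0.0590²) = 1.14×10^-7 T.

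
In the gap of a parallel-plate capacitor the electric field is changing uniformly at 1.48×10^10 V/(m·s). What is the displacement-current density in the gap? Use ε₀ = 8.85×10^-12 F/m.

J_d = ε₀ dE/dt = (8.85×10^-12)(1.48×10^10) = 0.131 A/m².

0.131 A/m²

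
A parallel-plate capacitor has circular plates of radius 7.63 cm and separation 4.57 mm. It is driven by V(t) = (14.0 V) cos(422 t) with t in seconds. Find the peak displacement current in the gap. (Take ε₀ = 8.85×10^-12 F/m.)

(dE/dt)_max = V₀ω/d = 1.293×10^6 V/(m·s); ω = 422 rad/s.
I_d,max = ε₀ A (dE/dt)_max = (8.85×10^-12)(0.01829)(1.293×10^6) = 2.09×10^-7 A.

2.09×10^-7 A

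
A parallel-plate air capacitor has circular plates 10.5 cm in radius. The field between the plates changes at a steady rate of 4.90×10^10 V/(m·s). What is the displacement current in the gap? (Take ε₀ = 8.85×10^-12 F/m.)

0.0150 A

I_d = ε₀ A (dE/dt) = (8.85×10^-12)(0.03464 m²)(4.90×10^10) = 0.0150 A.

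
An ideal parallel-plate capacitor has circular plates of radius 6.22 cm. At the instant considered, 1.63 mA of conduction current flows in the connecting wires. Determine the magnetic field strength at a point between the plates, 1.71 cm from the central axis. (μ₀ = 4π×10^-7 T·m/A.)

By continuity the displacement current in the gap matches the conduction current: I_d = 1.63×10^-3 A.
For r < R the Ampère–Maxwell law gives B(2πr) = μ₀ I_d (r²/R²), so B = μ₀ I_d r/(2πR²) = (4π×10^-7)(1.63×10^-3)(0.0171)/(2π·0.0622²) = 1.44×10^-9 T.

1.44×10^-9 T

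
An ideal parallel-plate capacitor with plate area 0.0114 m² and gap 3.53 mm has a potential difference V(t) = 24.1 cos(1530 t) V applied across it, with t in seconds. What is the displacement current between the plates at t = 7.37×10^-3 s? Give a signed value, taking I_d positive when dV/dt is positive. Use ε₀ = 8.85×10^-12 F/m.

1.01×10^-6 A

dE/dt = (V₀ω/d)·−sin(ωt) with ωt = 11.2761 rad: (24.1)(1530)(0.9609)/(3.53×10^-3) = 1.004×10^7 V/(m·s).
I_d = ε₀ A dE/dt = (8.85×10^-12)(0.0114)(1.004×10^7) = 1.01×10^-6 A.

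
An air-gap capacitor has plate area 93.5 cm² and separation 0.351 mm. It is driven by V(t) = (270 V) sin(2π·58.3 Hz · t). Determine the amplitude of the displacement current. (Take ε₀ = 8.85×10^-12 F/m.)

2.33×10^-5 A

(dE/dt)_max = V₀ω/d = 2.818×10^8 V/(m·s); ω = 2πf = 366.3 rad/s.
I_d,max = ε₀ A (dE/dt)_max = (8.85×10^-12)(9.35×10^-3)(2.818×10^8) = 2.33×10^-5 A.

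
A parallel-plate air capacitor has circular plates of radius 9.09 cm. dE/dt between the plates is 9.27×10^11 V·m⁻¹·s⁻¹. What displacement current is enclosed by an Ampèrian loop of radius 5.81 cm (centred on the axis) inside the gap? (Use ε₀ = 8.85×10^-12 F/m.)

0.0870 A

Total displacement current: I_d = ε₀(πR²)(dE/dt) = (8.85×10^-12)(0.02596)(9.27×10^11) = 0.2130 A.
The field is uniform, so I_d,enc = I_d (r/R)² = (0.2130)(5.81/9.09)² = 0.0870 A.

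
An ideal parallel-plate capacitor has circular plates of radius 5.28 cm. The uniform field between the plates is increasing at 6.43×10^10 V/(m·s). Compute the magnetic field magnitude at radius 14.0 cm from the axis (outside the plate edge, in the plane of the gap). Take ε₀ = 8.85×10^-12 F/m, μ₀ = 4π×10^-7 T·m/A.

Through the whole plate area (πR² = 8.758×10^-3 m²), I_d = ε₀ πR² dE/dt = 4.984×10^-3 A.
With r > R the enclosed displacement current is the full I_d; B = μ₀ I_d / (2πr) = 7.12×10^-9 T.

7.12×10^-9 T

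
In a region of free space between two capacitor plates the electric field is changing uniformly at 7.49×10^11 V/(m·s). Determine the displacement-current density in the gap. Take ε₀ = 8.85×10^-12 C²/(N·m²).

6.63 A/m²

J_d = ε₀ dE/dt = (8.85×10^-12)(7.49×10^11) = 6.63 A/m².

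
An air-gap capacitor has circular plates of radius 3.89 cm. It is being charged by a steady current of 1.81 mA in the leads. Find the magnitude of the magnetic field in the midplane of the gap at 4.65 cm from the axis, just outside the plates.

No conduction current crosses the gap, so I_d there equals the 1.81×10^-3 A in the leads.
For r ≥ R the full I_d is enclosed: B = μ₀ I_d/(2πr) = (4π×10^-7)(1.81×10^-3)/(2π·0.0465) = 7.78×10^-9 T.

7.78×10^-9 T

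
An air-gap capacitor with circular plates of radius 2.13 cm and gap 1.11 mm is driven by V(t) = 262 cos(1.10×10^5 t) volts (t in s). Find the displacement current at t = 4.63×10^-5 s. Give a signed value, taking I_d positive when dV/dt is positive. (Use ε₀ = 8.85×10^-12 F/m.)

dE/dt = (V₀ω/d)·−sin(ωt) with ωt = 5.093 rad: (262)(1.10×10^5)(0.9284)/(1.11×10^-3) = 2.410×10^10 V/(m·s).
I_d = ε₀ A dE/dt = (8.85×10^-12)(1.425×10^-3)(2.410×10^10) = 3.04×10^-4 A.

3.04×10^-4 A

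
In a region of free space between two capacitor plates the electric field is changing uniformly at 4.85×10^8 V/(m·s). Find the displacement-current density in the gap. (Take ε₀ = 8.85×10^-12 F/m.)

4.29×10^-3 A/m²

The displacement-current density is ε₀ ∂E/∂t = (8.85×10^-12)(4.85×10^8) = 4.29×10^-3 A/m².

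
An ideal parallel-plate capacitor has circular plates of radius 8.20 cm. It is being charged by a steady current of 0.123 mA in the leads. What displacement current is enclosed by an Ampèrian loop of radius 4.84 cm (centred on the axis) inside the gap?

By continuity the displacement current in the gap matches the conduction current: I_d = 1.23×10^-4 A.
Through an area πr² the displacement current is I_d·(πr²/πR²) = I_d (r/R)² = 4.29×10^-5 A.

4.29×10^-5 A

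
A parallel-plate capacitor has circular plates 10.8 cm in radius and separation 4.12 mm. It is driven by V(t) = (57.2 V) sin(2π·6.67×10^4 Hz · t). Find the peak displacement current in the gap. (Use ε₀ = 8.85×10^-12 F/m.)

The displacement current equals the conduction current C dV/dt, which peaks at C V₀ ω.
With C = ε₀A/d = (8.85×10^-12)(0.03664)/(4.12×10^-3) = 7.870×10^-11 F and ω = 2πf = 4.191×10^5 rad/s, I_d,max = (7.870×10^-11)(57.2)(4.191×10^5) = 1.89×10^-3 A.

1.89×10^-3 A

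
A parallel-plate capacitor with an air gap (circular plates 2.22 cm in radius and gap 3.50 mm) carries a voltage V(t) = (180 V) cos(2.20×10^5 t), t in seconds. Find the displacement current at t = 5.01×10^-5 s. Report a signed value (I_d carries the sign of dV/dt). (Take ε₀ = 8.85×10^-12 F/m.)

dE/dt = (V₀ω/d)·−sin(ωt) with ωt = 11.022 rad: (180)(2.20×10^5)(0.9997)/(3.50×10^-3) = 1.131×10^10 V/(m·s).
I_d = ε₀ A dE/dt = (8.85×10^-12)(1.548×10^-3)(1.131×10^10) = 1.55×10^-4 A.

1.55×10^-4 A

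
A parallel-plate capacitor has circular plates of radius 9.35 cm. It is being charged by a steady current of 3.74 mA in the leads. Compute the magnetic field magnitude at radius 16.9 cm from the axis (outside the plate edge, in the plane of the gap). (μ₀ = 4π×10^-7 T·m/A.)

Between the plates the displacement current equals the wire current: I_d = 3.74 mA = 3.74×10^-3 A.
With r > R the enclosed displacement current is the full I_d; B = μ₀ I_d / (2πr) = 4.43×10^-9 T.

4.43×10^-9 T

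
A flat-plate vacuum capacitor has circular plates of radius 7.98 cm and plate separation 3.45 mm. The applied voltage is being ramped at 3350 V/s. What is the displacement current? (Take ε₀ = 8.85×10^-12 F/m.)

1.72×10^-7 A

C = ε₀A/d = (8.85×10^-12)(0.02001)/(3.45×10^-3) = 5.133×10^-11 F.
I_d = C dV/dt = (5.133×10^-11)(3350) = 1.72×10^-7 A.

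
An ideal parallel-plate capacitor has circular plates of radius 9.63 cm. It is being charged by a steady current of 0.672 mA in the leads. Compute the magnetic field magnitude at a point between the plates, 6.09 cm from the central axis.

Between the plates the displacement current equals the wire current: I_d = 0.672 mA = 6.72×10^-4 A.
An Ampèrian loop of radius r encloses a fraction (r/R)² of I_d. Then B·2πr = μ₀ I_d (r/R)², giving B = μ₀ I_d r/(2πR²) = 8.83×10^-10 T.

8.83×10^-10 T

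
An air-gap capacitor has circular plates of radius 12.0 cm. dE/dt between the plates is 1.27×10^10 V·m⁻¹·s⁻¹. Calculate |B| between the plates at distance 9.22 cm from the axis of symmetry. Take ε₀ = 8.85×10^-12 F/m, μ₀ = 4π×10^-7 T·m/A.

Total displacement current: I_d = ε₀(πR²)(dE/dt) = (8.85×10^-12)(0.04524)(1.27×10^10) = 5.085×10^-3 A.
For r < R the Ampère–Maxwell law gives B(2πr) = μ₀ I_d (r²/R²), so B = μ₀ I_d r/(2πR²) = (4π×10^-7)(5.085×10^-3)(0.0922)/(2π·0.120²) = 6.51×10^-9 T.

6.51×10^-9 T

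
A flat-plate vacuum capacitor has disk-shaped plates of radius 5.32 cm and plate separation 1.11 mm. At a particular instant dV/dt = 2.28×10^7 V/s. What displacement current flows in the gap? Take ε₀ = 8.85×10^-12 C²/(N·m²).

C = ε₀A/d = (8.85×10^-12)(8.891×10^-3)/(1.11×10^-3) = 7.089×10^-11 F.
I_d = C dV/dt = (7.089×10^-11)(2.28×10^7) = 1.62×10^-3 A.

1.62×10^-3 A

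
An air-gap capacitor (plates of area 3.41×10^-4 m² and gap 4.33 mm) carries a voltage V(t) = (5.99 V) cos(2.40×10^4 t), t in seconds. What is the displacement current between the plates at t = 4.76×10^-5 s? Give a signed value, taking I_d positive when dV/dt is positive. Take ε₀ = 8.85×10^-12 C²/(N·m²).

-9.11×10^-8 A

C = ε₀A/d = (8.85×10^-12)(3.41×10^-4)/(4.33×10^-3) = 6.970×10^-13 F. dV/dt = V₀ω·−sin(ωt); at ωt = 1.1424 rad this factor is -0.9096.
I_d = C dV/dt = (6.970×10^-13)(5.99)(2.40×10^4)(-0.9096) = -9.11×10^-8 A.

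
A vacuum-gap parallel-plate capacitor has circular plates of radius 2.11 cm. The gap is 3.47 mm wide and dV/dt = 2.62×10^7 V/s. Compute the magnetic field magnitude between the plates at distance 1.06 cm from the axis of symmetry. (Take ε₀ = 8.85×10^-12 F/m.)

4.45×10^-10 T

With E = V/d, dE/dt = 7.550×10^9 V/(m·s) and πR² = 1.399×10^-3 m², giving I_d = ε₀ πR² dE/dt = 9.348×10^-5 A.
For r < R the Ampère–Maxwell law gives B(2πr) = μ₀ I_d (r²/R²), so B = μ₀ I_d r/(2πR²) = (4π×10^-7)(9.348×10^-5)(0.0106)/(2π·0.0211²) = 4.45×10^-10 T.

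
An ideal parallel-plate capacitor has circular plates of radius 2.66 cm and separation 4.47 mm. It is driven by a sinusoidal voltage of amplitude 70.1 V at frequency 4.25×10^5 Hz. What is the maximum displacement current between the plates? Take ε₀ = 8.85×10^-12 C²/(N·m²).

The displacement current equals the conduction current C dV/dt, which peaks at C V₀ ω.
With C = ε₀A/d = (8.85×10^-12)(2.223×10^-3)/(4.47×10^-3) = 4.401×10^-12 F and ω = 2πf = 2.670×10^6 rad/s, I_d,max = (4.401×10^-12)(70.1)(2.670×10^6) = 8.24×10^-4 A.

8.24×10^-4 A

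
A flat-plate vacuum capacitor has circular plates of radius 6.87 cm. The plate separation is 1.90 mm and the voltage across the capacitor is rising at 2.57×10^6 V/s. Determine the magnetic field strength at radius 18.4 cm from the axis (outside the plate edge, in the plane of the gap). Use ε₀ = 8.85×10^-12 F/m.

dE/dt = (dV/dt)/d = 1.353×10^9 V/(m·s); I_d = ε₀(πR²)(dE/dt) = (8.85×10^-12)(0.01483)(1.353×10^9) = 1.776×10^-4 A.
With r > R the enclosed displacement current is the full I_d; B = μ₀ I_d / (2πr) = 1.93×10^-10 T.

1.93×10^-10 T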